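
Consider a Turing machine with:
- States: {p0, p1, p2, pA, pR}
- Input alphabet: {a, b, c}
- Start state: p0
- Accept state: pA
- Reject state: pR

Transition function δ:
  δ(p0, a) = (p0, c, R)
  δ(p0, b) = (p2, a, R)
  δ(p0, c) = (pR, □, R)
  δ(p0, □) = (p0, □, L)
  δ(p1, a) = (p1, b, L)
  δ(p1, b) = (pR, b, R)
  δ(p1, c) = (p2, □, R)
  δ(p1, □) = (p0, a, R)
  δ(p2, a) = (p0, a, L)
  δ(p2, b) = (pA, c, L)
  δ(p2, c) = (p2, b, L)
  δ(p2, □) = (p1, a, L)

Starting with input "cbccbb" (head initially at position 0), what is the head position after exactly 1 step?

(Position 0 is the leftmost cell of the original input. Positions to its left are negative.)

Execution trace (head position shown):
Step 0: [p0]cbccbb  (head at position 0)
Step 1: move right → □[pR]bccbb  (head at position 1)

After 1 step, the head is at position 1.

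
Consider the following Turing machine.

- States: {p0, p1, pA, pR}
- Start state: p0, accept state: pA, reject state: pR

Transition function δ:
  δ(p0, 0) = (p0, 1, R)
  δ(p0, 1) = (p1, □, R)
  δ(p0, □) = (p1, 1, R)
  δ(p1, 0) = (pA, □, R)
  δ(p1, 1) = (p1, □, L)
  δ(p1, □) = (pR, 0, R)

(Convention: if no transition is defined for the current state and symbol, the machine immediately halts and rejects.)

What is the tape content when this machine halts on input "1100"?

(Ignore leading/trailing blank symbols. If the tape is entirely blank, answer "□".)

Execution trace:
Initial: [p0]1100
Step 1: δ(p0, 1) = (p1, □, R) → □[p1]100
Step 2: δ(p1, 1) = (p1, □, L) → [p1]□□00
Step 3: δ(p1, □) = (pR, 0, R) → 0[pR]□00

The machine reaches the reject state pR and halts.

Final tape (ignoring leading/trailing blanks): 0□00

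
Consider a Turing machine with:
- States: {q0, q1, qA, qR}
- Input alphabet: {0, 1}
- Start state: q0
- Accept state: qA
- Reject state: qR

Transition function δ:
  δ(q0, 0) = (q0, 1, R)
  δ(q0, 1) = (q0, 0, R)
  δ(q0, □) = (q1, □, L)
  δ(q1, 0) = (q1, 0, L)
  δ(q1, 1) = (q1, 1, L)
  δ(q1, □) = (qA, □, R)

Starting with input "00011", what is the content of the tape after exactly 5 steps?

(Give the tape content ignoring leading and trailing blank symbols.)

Execution trace:
Initial: [q0]00011
Step 1: δ(q0, 0) = (q0, 1, R) → 1[q0]0011
Step 2: δ(q0, 0) = (q0, 1, R) → 11[q0]011
Step 3: δ(q0, 0) = (q0, 1, R) → 111[q0]11
Step 4: δ(q0, 1) = (q0, 0, R) → 1110[q0]1
Step 5: δ(q0, 1) = (q0, 0, R) → 11100[q0]□

After 5 steps, the tape (ignoring leading/trailing blanks) is: 11100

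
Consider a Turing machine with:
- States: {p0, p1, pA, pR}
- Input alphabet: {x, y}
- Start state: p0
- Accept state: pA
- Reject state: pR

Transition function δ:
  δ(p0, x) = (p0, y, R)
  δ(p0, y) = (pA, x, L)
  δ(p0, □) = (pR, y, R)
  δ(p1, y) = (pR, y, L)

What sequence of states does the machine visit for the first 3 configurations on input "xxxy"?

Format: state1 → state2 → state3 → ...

Execution trace:
Initial: [p0]xxxy
Step 1: δ(p0, x) = (p0, y, R) → y[p0]xxy
Step 2: δ(p0, x) = (p0, y, R) → yy[p0]xy

State sequence: p0 → p0 → p0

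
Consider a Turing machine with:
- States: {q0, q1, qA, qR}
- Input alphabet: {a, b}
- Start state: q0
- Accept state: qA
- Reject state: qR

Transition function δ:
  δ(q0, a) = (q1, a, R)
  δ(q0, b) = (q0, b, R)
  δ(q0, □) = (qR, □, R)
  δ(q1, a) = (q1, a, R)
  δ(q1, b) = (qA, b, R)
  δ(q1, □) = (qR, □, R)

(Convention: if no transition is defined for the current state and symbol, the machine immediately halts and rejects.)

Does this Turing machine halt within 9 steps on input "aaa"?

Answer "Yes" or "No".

Execution trace:
Initial: [q0]aaa
Step 1: δ(q0, a) = (q1, a, R) → a[q1]aa
Step 2: δ(q1, a) = (q1, a, R) → aa[q1]a
Step 3: δ(q1, a) = (q1, a, R) → aaa[q1]□
Step 4: δ(q1, □) = (qR, □, R) → aaa□[qR]□

The machine reaches the reject state qR and halts.
The machine halted after 4 steps (within the 9-step bound).

Answer: Yes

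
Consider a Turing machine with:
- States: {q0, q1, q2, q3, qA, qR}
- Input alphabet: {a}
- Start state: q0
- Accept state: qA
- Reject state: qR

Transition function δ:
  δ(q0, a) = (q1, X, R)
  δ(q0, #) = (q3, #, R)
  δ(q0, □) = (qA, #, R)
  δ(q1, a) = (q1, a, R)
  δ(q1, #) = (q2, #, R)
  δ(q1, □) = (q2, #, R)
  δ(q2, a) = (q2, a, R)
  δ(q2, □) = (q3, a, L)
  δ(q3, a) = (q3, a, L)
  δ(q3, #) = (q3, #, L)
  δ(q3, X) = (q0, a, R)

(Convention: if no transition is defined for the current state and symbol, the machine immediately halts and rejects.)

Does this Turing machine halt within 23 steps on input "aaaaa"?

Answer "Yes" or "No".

Execution trace:
Initial: [q0]aaaaa
Step 1: δ(q0, a) = (q1, X, R) → X[q1]aaaa
Step 2: δ(q1, a) = (q1, a, R) → Xa[q1]aaa
Step 3: δ(q1, a) = (q1, a, R) → Xaa[q1]aa
Step 4: δ(q1, a) = (q1, a, R) → Xaaa[q1]a
Step 5: δ(q1, a) = (q1, a, R) → Xaaaa[q1]□
Step 6: δ(q1, □) = (q2, #, R) → Xaaaa#[q2]□
Step 7: δ(q2, □) = (q3, a, L) → Xaaaa[q3]#a
Step 8: δ(q3, #) = (q3, #, L) → Xaaa[q3]a#a
Step 9: δ(q3, a) = (q3, a, L) → Xaa[q3]aa#a
Step 10: δ(q3, a) = (q3, a, L) → Xa[q3]aaa#a
Step 11: δ(q3, a) = (q3, a, L) → X[q3]aaaa#a
Step 12: δ(q3, a) = (q3, a, L) → [q3]Xaaaa#a
Step 13: δ(q3, X) = (q0, a, R) → a[q0]aaaa#a
Step 14: δ(q0, a) = (q1, X, R) → aX[q1]aaa#a
Step 15: δ(q1, a) = (q1, a, R) → aXa[q1]aa#a
Step 16: δ(q1, a) = (q1, a, R) → aXaa[q1]a#a
Step 17: δ(q1, a) = (q1, a, R) → aXaaa[q1]#a
Step 18: δ(q1, #) = (q2, #, R) → aXaaa#[q2]a
Step 19: δ(q2, a) = (q2, a, R) → aXaaa#a[q2]□
Step 20: δ(q2, □) = (q3, a, L) → aXaaa#[q3]aa
Step 21: δ(q3, a) = (q3, a, L) → aXaaa[q3]#aa
Step 22: δ(q3, #) = (q3, #, L) → aXaa[q3]a#aa
Step 23: δ(q3, a) = (q3, a, L) → aXa[q3]aa#aa

The machine has not reached a halting state after 23 steps.
The machine did not halt within the 23-step bound.

Answer: No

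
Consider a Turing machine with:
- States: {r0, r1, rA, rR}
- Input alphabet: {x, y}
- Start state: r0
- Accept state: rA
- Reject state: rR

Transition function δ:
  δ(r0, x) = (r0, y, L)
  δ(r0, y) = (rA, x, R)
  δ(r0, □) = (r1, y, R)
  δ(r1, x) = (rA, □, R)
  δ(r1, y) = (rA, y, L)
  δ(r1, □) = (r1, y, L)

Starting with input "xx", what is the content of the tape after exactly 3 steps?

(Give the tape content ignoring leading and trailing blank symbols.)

Execution trace:
Initial: [r0]xx
Step 1: δ(r0, x) = (r0, y, L) → [r0]□yx
Step 2: δ(r0, □) = (r1, y, R) → y[r1]yx
Step 3: δ(r1, y) = (rA, y, L) → [rA]yyx

The machine reaches the accept state rA and halts.

After 3 steps, the tape (ignoring leading/trailing blanks) is: yyx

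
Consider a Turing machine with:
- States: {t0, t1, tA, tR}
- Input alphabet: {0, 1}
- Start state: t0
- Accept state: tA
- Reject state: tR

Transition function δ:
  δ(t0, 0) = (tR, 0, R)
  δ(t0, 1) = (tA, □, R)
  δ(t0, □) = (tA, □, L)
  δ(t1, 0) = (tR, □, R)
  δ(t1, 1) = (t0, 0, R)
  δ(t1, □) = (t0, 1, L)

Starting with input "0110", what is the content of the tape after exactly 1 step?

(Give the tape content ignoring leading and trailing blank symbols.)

Execution trace:
Initial: [t0]0110
Step 1: δ(t0, 0) = (tR, 0, R) → 0[tR]110

The machine reaches the reject state tR and halts.

After 1 step, the tape (ignoring leading/trailing blanks) is: 0110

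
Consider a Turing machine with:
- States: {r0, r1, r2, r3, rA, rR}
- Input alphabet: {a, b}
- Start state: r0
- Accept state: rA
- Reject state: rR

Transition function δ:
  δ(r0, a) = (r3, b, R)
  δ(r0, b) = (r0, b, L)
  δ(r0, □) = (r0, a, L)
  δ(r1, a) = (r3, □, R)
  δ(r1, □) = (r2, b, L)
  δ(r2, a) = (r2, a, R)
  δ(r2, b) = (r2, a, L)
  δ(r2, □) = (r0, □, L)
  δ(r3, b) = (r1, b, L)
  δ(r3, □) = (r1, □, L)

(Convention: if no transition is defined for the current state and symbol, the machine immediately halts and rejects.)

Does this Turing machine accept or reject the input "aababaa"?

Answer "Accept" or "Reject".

Execution trace:
Initial: [r0]aababaa
Step 1: δ(r0, a) = (r3, b, R) → b[r3]ababaa

No transition is defined for δ(r3, a). By convention the machine halts and rejects.

Answer: Reject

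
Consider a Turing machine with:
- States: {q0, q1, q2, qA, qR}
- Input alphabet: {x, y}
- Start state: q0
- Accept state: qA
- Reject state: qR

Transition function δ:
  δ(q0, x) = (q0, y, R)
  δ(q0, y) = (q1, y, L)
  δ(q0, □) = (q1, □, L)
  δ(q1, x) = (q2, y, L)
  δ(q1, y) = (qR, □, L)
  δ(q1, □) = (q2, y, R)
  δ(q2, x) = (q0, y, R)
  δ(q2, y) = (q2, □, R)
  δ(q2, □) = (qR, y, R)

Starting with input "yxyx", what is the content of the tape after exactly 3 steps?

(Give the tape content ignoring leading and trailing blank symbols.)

Execution trace:
Initial: [q0]yxyx
Step 1: δ(q0, y) = (q1, y, L) → [q1]□yxyx
Step 2: δ(q1, □) = (q2, y, R) → y[q2]yxyx
Step 3: δ(q2, y) = (q2, □, R) → y□[q2]xyx

After 3 steps, the tape (ignoring leading/trailing blanks) is: y□xyx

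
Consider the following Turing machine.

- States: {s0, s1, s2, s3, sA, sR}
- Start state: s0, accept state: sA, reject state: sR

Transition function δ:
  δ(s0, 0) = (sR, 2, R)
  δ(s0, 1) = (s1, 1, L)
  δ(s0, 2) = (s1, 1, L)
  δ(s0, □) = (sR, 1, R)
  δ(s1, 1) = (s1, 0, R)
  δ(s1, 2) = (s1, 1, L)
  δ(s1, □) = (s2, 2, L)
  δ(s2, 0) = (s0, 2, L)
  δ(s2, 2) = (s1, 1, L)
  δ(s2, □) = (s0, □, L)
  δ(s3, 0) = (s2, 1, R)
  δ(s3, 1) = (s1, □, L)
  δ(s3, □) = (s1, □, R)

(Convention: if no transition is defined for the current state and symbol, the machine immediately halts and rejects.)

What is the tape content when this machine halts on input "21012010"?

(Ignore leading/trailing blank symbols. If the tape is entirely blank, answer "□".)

Execution trace:
Initial: [s0]21012010
Step 1: δ(s0, 2) = (s1, 1, L) → [s1]□11012010
Step 2: δ(s1, □) = (s2, 2, L) → [s2]□211012010
Step 3: δ(s2, □) = (s0, □, L) → [s0]□□211012010
Step 4: δ(s0, □) = (sR, 1, R) → 1[sR]□211012010

The machine reaches the reject state sR and halts.

Final tape (ignoring leading/trailing blanks): 1□211012010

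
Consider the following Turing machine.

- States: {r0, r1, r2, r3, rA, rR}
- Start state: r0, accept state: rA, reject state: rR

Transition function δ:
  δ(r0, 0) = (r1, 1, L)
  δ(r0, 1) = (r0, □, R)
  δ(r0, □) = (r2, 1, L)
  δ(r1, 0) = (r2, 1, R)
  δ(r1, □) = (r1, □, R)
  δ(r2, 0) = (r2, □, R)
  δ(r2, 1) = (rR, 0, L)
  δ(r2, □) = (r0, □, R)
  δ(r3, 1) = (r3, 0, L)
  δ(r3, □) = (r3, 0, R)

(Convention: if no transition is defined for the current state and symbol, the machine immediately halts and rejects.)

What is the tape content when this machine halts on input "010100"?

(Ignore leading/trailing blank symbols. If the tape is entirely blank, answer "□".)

Execution trace:
Initial: [r0]010100
Step 1: δ(r0, 0) = (r1, 1, L) → [r1]□110100
Step 2: δ(r1, □) = (r1, □, R) → □[r1]110100

No transition is defined for δ(r1, 1). By convention the machine halts and rejects.

Final tape (ignoring leading/trailing blanks): 110100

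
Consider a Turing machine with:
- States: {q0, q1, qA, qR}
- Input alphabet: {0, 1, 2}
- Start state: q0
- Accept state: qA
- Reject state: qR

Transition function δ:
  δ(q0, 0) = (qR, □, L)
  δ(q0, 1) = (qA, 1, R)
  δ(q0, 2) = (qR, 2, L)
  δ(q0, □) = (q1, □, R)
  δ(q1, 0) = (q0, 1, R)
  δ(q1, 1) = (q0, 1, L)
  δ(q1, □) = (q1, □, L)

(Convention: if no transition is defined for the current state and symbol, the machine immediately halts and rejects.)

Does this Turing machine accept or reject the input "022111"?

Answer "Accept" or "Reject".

Execution trace:
Initial: [q0]022111
Step 1: δ(q0, 0) = (qR, □, L) → [qR]□□22111

The machine reaches the reject state qR and halts.

Answer: Reject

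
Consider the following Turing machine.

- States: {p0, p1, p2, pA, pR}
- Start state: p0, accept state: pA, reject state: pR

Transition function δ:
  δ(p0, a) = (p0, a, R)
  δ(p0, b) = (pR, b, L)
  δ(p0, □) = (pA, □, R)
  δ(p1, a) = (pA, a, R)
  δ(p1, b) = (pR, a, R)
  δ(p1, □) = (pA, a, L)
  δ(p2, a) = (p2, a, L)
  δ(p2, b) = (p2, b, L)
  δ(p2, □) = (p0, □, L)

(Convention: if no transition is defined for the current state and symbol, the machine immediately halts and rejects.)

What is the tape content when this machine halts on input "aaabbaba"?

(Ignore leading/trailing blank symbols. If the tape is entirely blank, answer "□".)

Execution trace:
Initial: [p0]aaabbaba
Step 1: δ(p0, a) = (p0, a, R) → a[p0]aabbaba
Step 2: δ(p0, a) = (p0, a, R) → aa[p0]abbaba
Step 3: δ(p0, a) = (p0, a, R) → aaa[p0]bbaba
Step 4: δ(p0, b) = (pR, b, L) → aa[pR]abbaba

The machine reaches the reject state pR and halts.

Final tape (ignoring leading/trailing blanks): aaabbaba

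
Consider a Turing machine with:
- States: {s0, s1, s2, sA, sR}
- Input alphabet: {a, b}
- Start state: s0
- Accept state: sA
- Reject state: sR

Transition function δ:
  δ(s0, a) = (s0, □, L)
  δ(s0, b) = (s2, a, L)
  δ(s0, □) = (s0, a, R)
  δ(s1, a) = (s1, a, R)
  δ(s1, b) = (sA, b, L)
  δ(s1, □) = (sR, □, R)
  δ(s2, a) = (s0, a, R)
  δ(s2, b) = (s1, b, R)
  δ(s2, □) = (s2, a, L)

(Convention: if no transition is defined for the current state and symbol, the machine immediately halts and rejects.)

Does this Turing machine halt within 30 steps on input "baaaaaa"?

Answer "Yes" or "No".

Execution trace:
Initial: [s0]baaaaaa
Step 1: δ(s0, b) = (s2, a, L) → [s2]□aaaaaaa
Step 2: δ(s2, □) = (s2, a, L) → [s2]□aaaaaaaa
Step 3: δ(s2, □) = (s2, a, L) → [s2]□aaaaaaaaa
Step 4: δ(s2, □) = (s2, a, L) → [s2]□aaaaaaaaaa
Step 5: δ(s2, □) = (s2, a, L) → [s2]□aaaaaaaaaaa
Step 6: δ(s2, □) = (s2, a, L) → [s2]□aaaaaaaaaaaa
Step 7: δ(s2, □) = (s2, a, L) → [s2]□aaaaaaaaaaaaa
Step 8: δ(s2, □) = (s2, a, L) → [s2]□aaaaaaaaaaaaaa
Step 9: δ(s2, □) = (s2, a, L) → [s2]□aaaaaaaaaaaaaaa
Step 10: δ(s2, □) = (s2, a, L) → [s2]□aaaaaaaaaaaaaaaa
Step 11: δ(s2, □) = (s2, a, L) → [s2]□aaaaaaaaaaaaaaaaa
Step 12: δ(s2, □) = (s2, a, L) → [s2]□aaaaaaaaaaaaaaaaaa
Step 13: δ(s2, □) = (s2, a, L) → [s2]□aaaaaaaaaaaaaaaaaaa
Step 14: δ(s2, □) = (s2, a, L) → [s2]□aaaaaaaaaaaaaaaaaaaa
Step 15: δ(s2, □) = (s2, a, L) → [s2]□aaaaaaaaaaaaaaaaaaaaa
Step 16: δ(s2, □) = (s2, a, L) → [s2]□aaaaaaaaaaaaaaaaaaaaaa
Step 17: δ(s2, □) = (s2, a, L) → [s2]□aaaaaaaaaaaaaaaaaaaaaaa
Step 18: δ(s2, □) = (s2, a, L) → [s2]□aaaaaaaaaaaaaaaaaaaaaaaa
Step 19: δ(s2, □) = (s2, a, L) → [s2]□aaaaaaaaaaaaaaaaaaaaaaaaa
Step 20: δ(s2, □) = (s2, a, L) → [s2]□aaaaaaaaaaaaaaaaaaaaaaaaaa
Step 21: δ(s2, □) = (s2, a, L) → [s2]□aaaaaaaaaaaaaaaaaaaaaaaaaaa
Step 22: δ(s2, □) = (s2, a, L) → [s2]□aaaaaaaaaaaaaaaaaaaaaaaaaaaa
Step 23: δ(s2, □) = (s2, a, L) → [s2]□aaaaaaaaaaaaaaaaaaaaaaaaaaaaa
Step 24: δ(s2, □) = (s2, a, L) → [s2]□aaaaaaaaaaaaaaaaaaaaaaaaaaaaaa
Step 25: δ(s2, □) = (s2, a, L) → [s2]□aaaaaaaaaaaaaaaaaaaaaaaaaaaaaaa
Step 26: δ(s2, □) = (s2, a, L) → [s2]□aaaaaaaaaaaaaaaaaaaaaaaaaaaaaaaa
Step 27: δ(s2, □) = (s2, a, L) → [s2]□aaaaaaaaaaaaaaaaaaaaaaaaaaaaaaaaa
Step 28: δ(s2, □) = (s2, a, L) → [s2]□aaaaaaaaaaaaaaaaaaaaaaaaaaaaaaaaaa
Step 29: δ(s2, □) = (s2, a, L) → [s2]□aaaaaaaaaaaaaaaaaaaaaaaaaaaaaaaaaaa
Step 30: δ(s2, □) = (s2, a, L) → [s2]□aaaaaaaaaaaaaaaaaaaaaaaaaaaaaaaaaaaa

The machine has not reached a halting state after 30 steps.
The machine did not halt within the 30-step bound.

Answer: No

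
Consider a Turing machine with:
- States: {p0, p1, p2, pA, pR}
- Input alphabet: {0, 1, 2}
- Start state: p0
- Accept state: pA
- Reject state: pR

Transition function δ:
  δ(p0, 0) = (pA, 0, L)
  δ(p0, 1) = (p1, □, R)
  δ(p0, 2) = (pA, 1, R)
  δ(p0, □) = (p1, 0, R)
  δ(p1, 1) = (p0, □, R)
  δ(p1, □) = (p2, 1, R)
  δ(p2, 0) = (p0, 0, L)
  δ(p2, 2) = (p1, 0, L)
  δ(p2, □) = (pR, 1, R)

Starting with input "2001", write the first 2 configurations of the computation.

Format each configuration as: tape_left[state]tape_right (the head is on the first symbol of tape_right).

Transitions applied:
Step 1: δ(p0, 2) = (pA, 1, R)

The first 2 configurations are:
[p0]2001 ⊢ 1[pA]001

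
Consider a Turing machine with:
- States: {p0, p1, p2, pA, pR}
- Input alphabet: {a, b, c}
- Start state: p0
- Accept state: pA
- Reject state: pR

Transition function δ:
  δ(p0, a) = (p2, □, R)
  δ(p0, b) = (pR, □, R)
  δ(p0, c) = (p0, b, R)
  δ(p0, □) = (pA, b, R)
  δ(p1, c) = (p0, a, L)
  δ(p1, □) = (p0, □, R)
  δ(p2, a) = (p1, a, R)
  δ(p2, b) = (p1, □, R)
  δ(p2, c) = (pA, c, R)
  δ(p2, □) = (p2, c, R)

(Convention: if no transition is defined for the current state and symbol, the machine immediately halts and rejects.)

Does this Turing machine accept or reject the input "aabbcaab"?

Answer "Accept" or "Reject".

Execution trace:
Initial: [p0]aabbcaab
Step 1: δ(p0, a) = (p2, □, R) → □[p2]abbcaab
Step 2: δ(p2, a) = (p1, a, R) → □a[p1]bbcaab

No transition is defined for δ(p1, b). By convention the machine halts and rejects.

Answer: Reject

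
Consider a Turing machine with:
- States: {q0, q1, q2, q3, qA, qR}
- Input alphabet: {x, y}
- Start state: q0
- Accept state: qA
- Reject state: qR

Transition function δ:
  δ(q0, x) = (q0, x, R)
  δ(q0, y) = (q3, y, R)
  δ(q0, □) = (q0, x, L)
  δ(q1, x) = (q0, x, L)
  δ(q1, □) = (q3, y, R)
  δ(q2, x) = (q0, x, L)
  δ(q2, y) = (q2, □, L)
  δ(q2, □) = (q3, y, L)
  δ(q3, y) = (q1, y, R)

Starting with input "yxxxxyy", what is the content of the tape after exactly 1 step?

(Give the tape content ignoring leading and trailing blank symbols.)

Execution trace:
Initial: [q0]yxxxxyy
Step 1: δ(q0, y) = (q3, y, R) → y[q3]xxxxyy

No transition is defined for δ(q3, x). By convention the machine halts and rejects.

After 1 step, the tape (ignoring leading/trailing blanks) is: yxxxxyy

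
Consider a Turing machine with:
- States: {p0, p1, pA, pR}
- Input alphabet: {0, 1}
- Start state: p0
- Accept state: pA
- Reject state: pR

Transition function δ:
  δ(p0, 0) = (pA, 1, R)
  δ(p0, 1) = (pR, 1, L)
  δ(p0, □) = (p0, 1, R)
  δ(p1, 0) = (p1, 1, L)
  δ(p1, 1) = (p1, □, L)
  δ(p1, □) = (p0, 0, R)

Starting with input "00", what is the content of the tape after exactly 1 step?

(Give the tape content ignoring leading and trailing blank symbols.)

Execution trace:
Initial: [p0]00
Step 1: δ(p0, 0) = (pA, 1, R) → 1[pA]0

The machine reaches the accept state pA and halts.

After 1 step, the tape (ignoring leading/trailing blanks) is: 10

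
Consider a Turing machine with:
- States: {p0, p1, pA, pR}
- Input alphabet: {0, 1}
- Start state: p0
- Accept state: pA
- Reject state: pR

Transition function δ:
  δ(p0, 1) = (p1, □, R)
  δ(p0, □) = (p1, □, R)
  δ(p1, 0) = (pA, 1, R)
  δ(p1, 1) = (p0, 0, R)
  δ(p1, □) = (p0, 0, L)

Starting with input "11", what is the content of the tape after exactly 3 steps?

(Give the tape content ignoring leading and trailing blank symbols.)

Execution trace:
Initial: [p0]11
Step 1: δ(p0, 1) = (p1, □, R) → □[p1]1
Step 2: δ(p1, 1) = (p0, 0, R) → □0[p0]□
Step 3: δ(p0, □) = (p1, □, R) → □0□[p1]□

After 3 steps, the tape (ignoring leading/trailing blanks) is: 0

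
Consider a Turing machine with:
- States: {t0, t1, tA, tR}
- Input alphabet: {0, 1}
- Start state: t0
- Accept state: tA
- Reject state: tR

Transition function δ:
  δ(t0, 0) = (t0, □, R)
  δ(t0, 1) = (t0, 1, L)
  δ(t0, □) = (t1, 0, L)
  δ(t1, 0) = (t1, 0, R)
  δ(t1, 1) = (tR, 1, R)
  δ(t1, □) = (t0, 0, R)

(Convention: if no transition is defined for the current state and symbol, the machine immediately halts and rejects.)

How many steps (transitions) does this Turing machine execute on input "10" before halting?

Execution trace:
Initial: [t0]10
Step 1: δ(t0, 1) = (t0, 1, L) → [t0]□10
Step 2: δ(t0, □) = (t1, 0, L) → [t1]□010
Step 3: δ(t1, □) = (t0, 0, R) → 0[t0]010
Step 4: δ(t0, 0) = (t0, □, R) → 0□[t0]10
Step 5: δ(t0, 1) = (t0, 1, L) → 0[t0]□10
Step 6: δ(t0, □) = (t1, 0, L) → [t1]0010
Step 7: δ(t1, 0) = (t1, 0, R) → 0[t1]010
Step 8: δ(t1, 0) = (t1, 0, R) → 00[t1]10
Step 9: δ(t1, 1) = (tR, 1, R) → 001[tR]0

The machine reaches the reject state tR and halts.

The machine executed 9 steps before halting.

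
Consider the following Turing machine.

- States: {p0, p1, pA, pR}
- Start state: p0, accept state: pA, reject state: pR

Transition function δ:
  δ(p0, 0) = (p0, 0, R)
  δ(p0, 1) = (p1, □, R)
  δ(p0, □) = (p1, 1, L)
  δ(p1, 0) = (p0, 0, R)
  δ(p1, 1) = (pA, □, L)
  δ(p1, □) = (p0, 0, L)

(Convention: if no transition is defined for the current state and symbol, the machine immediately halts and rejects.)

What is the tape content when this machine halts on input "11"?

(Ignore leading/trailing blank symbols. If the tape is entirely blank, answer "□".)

Execution trace:
Initial: [p0]11
Step 1: δ(p0, 1) = (p1, □, R) → □[p1]1
Step 2: δ(p1, 1) = (pA, □, L) → [pA]□□

The machine reaches the accept state pA and halts.

Final tape (ignoring leading/trailing blanks): □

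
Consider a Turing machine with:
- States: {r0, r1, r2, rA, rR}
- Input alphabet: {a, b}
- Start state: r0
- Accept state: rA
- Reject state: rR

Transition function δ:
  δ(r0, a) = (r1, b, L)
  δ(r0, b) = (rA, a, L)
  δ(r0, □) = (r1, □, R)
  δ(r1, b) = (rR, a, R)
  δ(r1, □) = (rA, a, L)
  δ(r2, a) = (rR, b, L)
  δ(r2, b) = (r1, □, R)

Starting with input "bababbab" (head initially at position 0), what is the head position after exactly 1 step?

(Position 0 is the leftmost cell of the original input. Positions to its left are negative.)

Execution trace (head position shown):
Step 0: [r0]bababbab  (head at position 0)
Step 1: move left → [rA]□aababbab  (head at position -1)

After 1 step, the head is at position -1.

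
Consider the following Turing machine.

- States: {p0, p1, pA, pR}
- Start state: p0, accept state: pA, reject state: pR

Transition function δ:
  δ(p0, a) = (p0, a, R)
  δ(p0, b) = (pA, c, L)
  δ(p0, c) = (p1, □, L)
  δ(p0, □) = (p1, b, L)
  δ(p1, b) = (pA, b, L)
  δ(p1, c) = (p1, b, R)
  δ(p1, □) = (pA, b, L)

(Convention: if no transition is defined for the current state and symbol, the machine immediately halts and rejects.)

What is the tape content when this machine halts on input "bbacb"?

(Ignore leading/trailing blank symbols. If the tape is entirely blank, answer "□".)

Execution trace:
Initial: [p0]bbacb
Step 1: δ(p0, b) = (pA, c, L) → [pA]□cbacb

The machine reaches the accept state pA and halts.

Final tape (ignoring leading/trailing blanks): cbacb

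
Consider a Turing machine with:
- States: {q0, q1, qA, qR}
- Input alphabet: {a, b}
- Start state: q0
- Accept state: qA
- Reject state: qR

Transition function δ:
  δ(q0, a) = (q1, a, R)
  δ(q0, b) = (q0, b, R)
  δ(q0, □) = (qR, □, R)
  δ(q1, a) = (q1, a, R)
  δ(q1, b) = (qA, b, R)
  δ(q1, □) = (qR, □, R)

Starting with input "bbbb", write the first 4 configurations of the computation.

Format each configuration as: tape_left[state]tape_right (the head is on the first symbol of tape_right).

Transitions applied:
Step 1: δ(q0, b) = (q0, b, R)
Step 2: δ(q0, b) = (q0, b, R)
Step 3: δ(q0, b) = (q0, b, R)

The first 4 configurations are:
[q0]bbbb ⊢ b[q0]bbb ⊢ bb[q0]bb ⊢ bbb[q0]b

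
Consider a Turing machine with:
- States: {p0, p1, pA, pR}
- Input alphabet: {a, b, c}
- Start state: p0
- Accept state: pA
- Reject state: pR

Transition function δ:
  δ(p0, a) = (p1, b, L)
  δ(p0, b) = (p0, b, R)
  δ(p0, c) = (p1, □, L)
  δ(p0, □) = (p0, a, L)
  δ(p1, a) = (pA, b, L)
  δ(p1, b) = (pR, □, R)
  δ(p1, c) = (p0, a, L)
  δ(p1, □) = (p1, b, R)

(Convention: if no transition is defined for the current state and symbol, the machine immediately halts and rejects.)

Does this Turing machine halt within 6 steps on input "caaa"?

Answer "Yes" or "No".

Execution trace:
Initial: [p0]caaa
Step 1: δ(p0, c) = (p1, □, L) → [p1]□□aaa
Step 2: δ(p1, □) = (p1, b, R) → b[p1]□aaa
Step 3: δ(p1, □) = (p1, b, R) → bb[p1]aaa
Step 4: δ(p1, a) = (pA, b, L) → b[pA]bbaa

The machine reaches the accept state pA and halts.
The machine halted after 4 steps (within the 6-step bound).

Answer: Yes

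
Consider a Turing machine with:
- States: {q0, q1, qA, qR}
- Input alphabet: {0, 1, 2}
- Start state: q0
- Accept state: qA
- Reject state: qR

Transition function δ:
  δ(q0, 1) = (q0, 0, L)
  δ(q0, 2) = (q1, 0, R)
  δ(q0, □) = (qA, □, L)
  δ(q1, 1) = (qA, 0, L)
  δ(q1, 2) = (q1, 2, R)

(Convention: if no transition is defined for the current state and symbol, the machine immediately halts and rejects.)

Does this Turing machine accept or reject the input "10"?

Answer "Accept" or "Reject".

Execution trace:
Initial: [q0]10
Step 1: δ(q0, 1) = (q0, 0, L) → [q0]□00
Step 2: δ(q0, □) = (qA, □, L) → [qA]□□00

The machine reaches the accept state qA and halts.

Answer: Accept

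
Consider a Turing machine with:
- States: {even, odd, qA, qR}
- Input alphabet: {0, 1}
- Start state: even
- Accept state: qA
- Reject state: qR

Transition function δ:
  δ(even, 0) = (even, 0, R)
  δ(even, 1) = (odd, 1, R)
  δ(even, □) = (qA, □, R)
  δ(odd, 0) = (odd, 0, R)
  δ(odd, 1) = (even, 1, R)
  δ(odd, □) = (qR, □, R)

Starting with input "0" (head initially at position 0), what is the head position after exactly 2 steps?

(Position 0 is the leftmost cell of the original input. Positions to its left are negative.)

Execution trace (head position shown):
Step 0: [even]0  (head at position 0)
Step 1: move right → 0[even]□  (head at position 1)
Step 2: move right → 0□[qA]□  (head at position 2)

After 2 steps, the head is at position 2.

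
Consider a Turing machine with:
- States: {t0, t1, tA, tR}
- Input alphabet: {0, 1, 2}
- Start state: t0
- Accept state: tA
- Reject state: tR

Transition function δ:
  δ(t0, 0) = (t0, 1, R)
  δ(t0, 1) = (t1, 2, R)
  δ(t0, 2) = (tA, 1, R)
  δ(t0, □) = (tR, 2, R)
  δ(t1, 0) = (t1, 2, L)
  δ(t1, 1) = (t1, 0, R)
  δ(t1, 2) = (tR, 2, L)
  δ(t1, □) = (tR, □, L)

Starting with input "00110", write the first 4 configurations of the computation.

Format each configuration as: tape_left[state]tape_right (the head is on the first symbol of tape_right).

Transitions applied:
Step 1: δ(t0, 0) = (t0, 1, R)
Step 2: δ(t0, 0) = (t0, 1, R)
Step 3: δ(t0, 1) = (t1, 2, R)

The first 4 configurations are:
[t0]00110 ⊢ 1[t0]0110 ⊢ 11[t0]110 ⊢ 112[t1]10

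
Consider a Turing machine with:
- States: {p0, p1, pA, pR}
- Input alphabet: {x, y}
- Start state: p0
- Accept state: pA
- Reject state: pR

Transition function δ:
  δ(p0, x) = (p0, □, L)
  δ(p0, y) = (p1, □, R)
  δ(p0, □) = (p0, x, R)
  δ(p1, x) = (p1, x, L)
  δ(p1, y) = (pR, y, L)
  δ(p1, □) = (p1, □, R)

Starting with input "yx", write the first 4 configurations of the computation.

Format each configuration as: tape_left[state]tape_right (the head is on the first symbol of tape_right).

Transitions applied:
Step 1: δ(p0, y) = (p1, □, R)
Step 2: δ(p1, x) = (p1, x, L)
Step 3: δ(p1, □) = (p1, □, R)

The first 4 configurations are:
[p0]yx ⊢ □[p1]x ⊢ [p1]□x ⊢ □[p1]x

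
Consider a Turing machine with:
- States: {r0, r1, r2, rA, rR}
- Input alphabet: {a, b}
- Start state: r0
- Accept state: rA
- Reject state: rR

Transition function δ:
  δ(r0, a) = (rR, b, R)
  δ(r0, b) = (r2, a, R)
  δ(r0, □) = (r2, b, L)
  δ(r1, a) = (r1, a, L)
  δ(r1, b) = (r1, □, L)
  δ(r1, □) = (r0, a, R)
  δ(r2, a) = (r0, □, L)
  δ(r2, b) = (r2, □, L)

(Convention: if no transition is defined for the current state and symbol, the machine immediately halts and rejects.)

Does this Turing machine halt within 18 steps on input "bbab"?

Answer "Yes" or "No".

Execution trace:
Initial: [r0]bbab
Step 1: δ(r0, b) = (r2, a, R) → a[r2]bab
Step 2: δ(r2, b) = (r2, □, L) → [r2]a□ab
Step 3: δ(r2, a) = (r0, □, L) → [r0]□□□ab
Step 4: δ(r0, □) = (r2, b, L) → [r2]□b□□ab

No transition is defined for δ(r2, □). By convention the machine halts and rejects.
The machine halted after 4 steps (within the 18-step bound).

Answer: Yes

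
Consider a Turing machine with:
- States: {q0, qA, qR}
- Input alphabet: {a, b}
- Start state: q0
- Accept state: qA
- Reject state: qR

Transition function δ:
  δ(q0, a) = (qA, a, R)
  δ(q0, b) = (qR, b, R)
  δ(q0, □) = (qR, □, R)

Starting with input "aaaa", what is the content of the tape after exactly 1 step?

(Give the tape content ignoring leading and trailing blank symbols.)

Execution trace:
Initial: [q0]aaaa
Step 1: δ(q0, a) = (qA, a, R) → a[qA]aaa

The machine reaches the accept state qA and halts.

After 1 step, the tape (ignoring leading/trailing blanks) is: aaaa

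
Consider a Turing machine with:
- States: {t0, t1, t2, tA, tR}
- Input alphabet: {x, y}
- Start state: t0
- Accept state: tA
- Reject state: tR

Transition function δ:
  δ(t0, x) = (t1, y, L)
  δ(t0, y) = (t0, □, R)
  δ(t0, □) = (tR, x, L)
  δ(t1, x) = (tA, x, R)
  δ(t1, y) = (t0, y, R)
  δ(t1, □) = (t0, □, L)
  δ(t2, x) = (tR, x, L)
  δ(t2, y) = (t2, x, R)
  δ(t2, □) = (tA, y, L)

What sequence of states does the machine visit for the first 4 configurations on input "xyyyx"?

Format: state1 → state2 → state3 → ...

Execution trace:
Initial: [t0]xyyyx
Step 1: δ(t0, x) = (t1, y, L) → [t1]□yyyyx
Step 2: δ(t1, □) = (t0, □, L) → [t0]□□yyyyx
Step 3: δ(t0, □) = (tR, x, L) → [tR]□x□yyyyx

The machine reaches the reject state tR and halts.

State sequence: t0 → t1 → t0 → tR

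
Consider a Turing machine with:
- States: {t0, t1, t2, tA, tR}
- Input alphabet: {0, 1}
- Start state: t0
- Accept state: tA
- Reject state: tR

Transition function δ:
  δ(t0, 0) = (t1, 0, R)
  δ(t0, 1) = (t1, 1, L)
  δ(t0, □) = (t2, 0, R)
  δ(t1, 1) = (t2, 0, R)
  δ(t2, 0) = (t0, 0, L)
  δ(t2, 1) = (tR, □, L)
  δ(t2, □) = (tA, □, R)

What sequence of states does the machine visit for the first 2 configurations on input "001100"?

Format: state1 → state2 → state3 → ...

Execution trace:
Initial: [t0]001100
Step 1: δ(t0, 0) = (t1, 0, R) → 0[t1]01100

No transition is defined for δ(t1, 0). By convention the machine halts and rejects.

State sequence: t0 → t1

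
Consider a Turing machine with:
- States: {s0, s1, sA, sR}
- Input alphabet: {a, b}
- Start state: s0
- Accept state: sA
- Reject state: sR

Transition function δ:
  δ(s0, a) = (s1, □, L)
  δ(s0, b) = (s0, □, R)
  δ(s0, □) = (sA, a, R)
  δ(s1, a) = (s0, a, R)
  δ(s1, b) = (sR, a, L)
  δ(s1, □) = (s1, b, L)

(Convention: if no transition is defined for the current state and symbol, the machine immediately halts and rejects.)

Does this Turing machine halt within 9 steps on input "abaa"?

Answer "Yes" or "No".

Execution trace:
Initial: [s0]abaa
Step 1: δ(s0, a) = (s1, □, L) → [s1]□□baa
Step 2: δ(s1, □) = (s1, b, L) → [s1]□b□baa
Step 3: δ(s1, □) = (s1, b, L) → [s1]□bb□baa
Step 4: δ(s1, □) = (s1, b, L) → [s1]□bbb□baa
Step 5: δ(s1, □) = (s1, b, L) → [s1]□bbbb□baa
Step 6: δ(s1, □) = (s1, b, L) → [s1]□bbbbb□baa
Step 7: δ(s1, □) = (s1, b, L) → [s1]□bbbbbb□baa
Step 8: δ(s1, □) = (s1, b, L) → [s1]□bbbbbbb□baa
Step 9: δ(s1, □) = (s1, b, L) → [s1]□bbbbbbbb□baa

The machine has not reached a halting state after 9 steps.
The machine did not halt within the 9-step bound.

Answer: No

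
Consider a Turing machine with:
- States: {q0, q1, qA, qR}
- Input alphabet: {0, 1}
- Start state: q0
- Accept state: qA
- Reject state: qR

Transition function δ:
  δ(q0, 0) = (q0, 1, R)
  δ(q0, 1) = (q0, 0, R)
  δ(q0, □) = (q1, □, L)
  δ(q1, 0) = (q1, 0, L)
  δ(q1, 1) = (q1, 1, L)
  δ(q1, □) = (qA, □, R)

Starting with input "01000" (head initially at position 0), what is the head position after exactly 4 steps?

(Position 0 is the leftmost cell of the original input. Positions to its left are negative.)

Execution trace (head position shown):
Step 0: [q0]01000  (head at position 0)
Step 1: move right → 1[q0]1000  (head at position 1)
Step 2: move right → 10[q0]000  (head at position 2)
Step 3: move right → 101[q0]00  (head at position 3)
Step 4: move right → 1011[q0]0  (head at position 4)

After 4 steps, the head is at position 4.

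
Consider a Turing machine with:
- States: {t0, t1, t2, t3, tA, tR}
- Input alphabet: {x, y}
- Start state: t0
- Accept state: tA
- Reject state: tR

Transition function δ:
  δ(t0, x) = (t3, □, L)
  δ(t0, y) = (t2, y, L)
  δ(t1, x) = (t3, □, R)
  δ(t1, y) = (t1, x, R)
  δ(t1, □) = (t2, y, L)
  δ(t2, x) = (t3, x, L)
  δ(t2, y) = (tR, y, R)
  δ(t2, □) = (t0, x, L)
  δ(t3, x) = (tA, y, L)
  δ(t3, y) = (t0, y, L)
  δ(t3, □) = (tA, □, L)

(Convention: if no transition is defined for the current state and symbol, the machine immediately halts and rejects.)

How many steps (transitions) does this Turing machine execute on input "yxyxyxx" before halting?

Execution trace:
Initial: [t0]yxyxyxx
Step 1: δ(t0, y) = (t2, y, L) → [t2]□yxyxyxx
Step 2: δ(t2, □) = (t0, x, L) → [t0]□xyxyxyxx

No transition is defined for δ(t0, □). By convention the machine halts and rejects.

The machine executed 2 steps before halting.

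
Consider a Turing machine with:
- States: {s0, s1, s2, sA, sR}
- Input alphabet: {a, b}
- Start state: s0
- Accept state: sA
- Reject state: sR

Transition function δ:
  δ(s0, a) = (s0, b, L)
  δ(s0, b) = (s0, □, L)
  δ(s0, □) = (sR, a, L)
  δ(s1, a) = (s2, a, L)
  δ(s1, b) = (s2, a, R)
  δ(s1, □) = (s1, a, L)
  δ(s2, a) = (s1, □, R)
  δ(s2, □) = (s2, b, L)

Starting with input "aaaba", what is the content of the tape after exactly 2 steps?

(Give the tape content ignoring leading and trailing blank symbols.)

Execution trace:
Initial: [s0]aaaba
Step 1: δ(s0, a) = (s0, b, L) → [s0]□baaba
Step 2: δ(s0, □) = (sR, a, L) → [sR]□abaaba

The machine reaches the reject state sR and halts.

After 2 steps, the tape (ignoring leading/trailing blanks) is: abaaba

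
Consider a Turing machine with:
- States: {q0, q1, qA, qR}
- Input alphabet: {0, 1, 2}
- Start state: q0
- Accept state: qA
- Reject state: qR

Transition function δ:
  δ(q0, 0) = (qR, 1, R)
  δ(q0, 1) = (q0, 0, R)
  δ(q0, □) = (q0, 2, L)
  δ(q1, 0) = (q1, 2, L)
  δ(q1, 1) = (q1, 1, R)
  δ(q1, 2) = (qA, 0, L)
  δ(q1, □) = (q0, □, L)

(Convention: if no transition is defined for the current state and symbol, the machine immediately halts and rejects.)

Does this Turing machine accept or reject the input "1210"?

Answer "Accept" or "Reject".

Execution trace:
Initial: [q0]1210
Step 1: δ(q0, 1) = (q0, 0, R) → 0[q0]210

No transition is defined for δ(q0, 2). By convention the machine halts and rejects.

Answer: Reject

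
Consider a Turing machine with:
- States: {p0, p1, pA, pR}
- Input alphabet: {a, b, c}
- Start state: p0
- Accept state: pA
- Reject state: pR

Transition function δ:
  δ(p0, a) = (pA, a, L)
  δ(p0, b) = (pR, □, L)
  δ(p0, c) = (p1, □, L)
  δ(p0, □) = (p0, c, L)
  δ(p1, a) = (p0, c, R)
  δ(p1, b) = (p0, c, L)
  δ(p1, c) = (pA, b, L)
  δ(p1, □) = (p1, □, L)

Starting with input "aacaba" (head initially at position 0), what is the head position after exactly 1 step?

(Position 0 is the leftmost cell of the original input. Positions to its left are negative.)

Execution trace (head position shown):
Step 0: [p0]aacaba  (head at position 0)
Step 1: move left → [pA]□aacaba  (head at position -1)

After 1 step, the head is at position -1.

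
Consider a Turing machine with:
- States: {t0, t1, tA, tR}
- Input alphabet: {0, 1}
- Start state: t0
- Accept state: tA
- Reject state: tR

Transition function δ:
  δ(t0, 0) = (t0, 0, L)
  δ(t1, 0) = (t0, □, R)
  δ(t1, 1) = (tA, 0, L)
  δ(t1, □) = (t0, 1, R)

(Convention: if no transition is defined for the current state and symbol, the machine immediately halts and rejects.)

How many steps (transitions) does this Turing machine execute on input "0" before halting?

Execution trace:
Initial: [t0]0
Step 1: δ(t0, 0) = (t0, 0, L) → [t0]□0

No transition is defined for δ(t0, □). By convention the machine halts and rejects.

The machine executed 1 step before halting.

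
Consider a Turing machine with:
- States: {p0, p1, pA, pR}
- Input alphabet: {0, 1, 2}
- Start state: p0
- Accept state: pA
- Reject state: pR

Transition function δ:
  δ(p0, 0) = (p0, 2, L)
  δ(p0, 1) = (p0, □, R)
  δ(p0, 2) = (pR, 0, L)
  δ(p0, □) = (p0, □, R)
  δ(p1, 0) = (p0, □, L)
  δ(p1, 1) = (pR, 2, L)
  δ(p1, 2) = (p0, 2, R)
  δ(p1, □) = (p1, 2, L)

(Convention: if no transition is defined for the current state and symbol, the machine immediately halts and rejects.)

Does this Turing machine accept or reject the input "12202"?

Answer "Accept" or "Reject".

Execution trace:
Initial: [p0]12202
Step 1: δ(p0, 1) = (p0, □, R) → □[p0]2202
Step 2: δ(p0, 2) = (pR, 0, L) → [pR]□0202

The machine reaches the reject state pR and halts.

Answer: Reject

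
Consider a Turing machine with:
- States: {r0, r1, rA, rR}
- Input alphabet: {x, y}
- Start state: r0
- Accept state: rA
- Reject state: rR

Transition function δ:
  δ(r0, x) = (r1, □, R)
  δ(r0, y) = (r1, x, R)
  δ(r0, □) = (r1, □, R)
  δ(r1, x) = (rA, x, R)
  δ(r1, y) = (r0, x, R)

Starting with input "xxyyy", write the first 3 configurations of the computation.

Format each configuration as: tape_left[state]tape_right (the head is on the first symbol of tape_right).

Transitions applied:
Step 1: δ(r0, x) = (r1, □, R)
Step 2: δ(r1, x) = (rA, x, R)

The first 3 configurations are:
[r0]xxyyy ⊢ □[r1]xyyy ⊢ □x[rA]yyy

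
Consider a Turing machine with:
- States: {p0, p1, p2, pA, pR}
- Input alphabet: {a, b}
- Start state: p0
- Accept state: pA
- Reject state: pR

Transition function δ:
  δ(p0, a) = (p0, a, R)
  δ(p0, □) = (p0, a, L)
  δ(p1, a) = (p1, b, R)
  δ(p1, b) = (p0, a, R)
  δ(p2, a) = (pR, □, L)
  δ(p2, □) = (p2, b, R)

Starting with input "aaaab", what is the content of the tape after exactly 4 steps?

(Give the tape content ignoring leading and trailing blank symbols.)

Execution trace:
Initial: [p0]aaaab
Step 1: δ(p0, a) = (p0, a, R) → a[p0]aaab
Step 2: δ(p0, a) = (p0, a, R) → aa[p0]aab
Step 3: δ(p0, a) = (p0, a, R) → aaa[p0]ab
Step 4: δ(p0, a) = (p0, a, R) → aaaa[p0]b

No transition is defined for δ(p0, b). By convention the machine halts and rejects.

After 4 steps, the tape (ignoring leading/trailing blanks) is: aaaab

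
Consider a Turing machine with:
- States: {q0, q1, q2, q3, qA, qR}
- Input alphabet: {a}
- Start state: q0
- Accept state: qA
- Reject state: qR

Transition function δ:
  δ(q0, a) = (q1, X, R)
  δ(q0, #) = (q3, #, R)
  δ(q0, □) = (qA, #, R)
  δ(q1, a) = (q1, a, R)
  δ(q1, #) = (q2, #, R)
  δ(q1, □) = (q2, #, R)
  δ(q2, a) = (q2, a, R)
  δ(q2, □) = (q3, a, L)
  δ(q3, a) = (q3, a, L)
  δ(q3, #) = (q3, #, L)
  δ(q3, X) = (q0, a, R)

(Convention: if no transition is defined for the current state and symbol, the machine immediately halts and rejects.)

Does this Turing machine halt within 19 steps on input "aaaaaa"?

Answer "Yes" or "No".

Execution trace:
Initial: [q0]aaaaaa
Step 1: δ(q0, a) = (q1, X, R) → X[q1]aaaaa
Step 2: δ(q1, a) = (q1, a, R) → Xa[q1]aaaa
Step 3: δ(q1, a) = (q1, a, R) → Xaa[q1]aaa
Step 4: δ(q1, a) = (q1, a, R) → Xaaa[q1]aa
Step 5: δ(q1, a) = (q1, a, R) → Xaaaa[q1]a
Step 6: δ(q1, a) = (q1, a, R) → Xaaaaa[q1]□
Step 7: δ(q1, □) = (q2, #, R) → Xaaaaa#[q2]□
Step 8: δ(q2, □) = (q3, a, L) → Xaaaaa[q3]#a
Step 9: δ(q3, #) = (q3, #, L) → Xaaaa[q3]a#a
Step 10: δ(q3, a) = (q3, a, L) → Xaaa[q3]aa#a
Step 11: δ(q3, a) = (q3, a, L) → Xaa[q3]aaa#a
Step 12: δ(q3, a) = (q3, a, L) → Xa[q3]aaaa#a
Step 13: δ(q3, a) = (q3, a, L) → X[q3]aaaaa#a
Step 14: δ(q3, a) = (q3, a, L) → [q3]Xaaaaa#a
Step 15: δ(q3, X) = (q0, a, R) → a[q0]aaaaa#a
Step 16: δ(q0, a) = (q1, X, R) → aX[q1]aaaa#a
Step 17: δ(q1, a) = (q1, a, R) → aXa[q1]aaa#a
Step 18: δ(q1, a) = (q1, a, R) → aXaa[q1]aa#a
Step 19: δ(q1, a) = (q1, a, R) → aXaaa[q1]a#a

The machine has not reached a halting state after 19 steps.
The machine did not halt within the 19-step bound.

Answer: No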